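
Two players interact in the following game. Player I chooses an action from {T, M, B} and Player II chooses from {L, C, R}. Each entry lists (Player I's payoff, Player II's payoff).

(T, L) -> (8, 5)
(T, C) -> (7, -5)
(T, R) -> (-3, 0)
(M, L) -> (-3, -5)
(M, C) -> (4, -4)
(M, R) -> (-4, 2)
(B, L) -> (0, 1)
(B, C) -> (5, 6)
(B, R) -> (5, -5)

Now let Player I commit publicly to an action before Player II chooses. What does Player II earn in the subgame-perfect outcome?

5

Backward induction with Player I moving first.
- T → Player II plays L (best of 5, -5, 0); Player I gets 8.
- M → Player II plays R (best of -5, -4, 2); Player I gets -4.
- B → Player II plays C (best of 1, 6, -5); Player I gets 5.
Among 8, -4, 5, the best is 8 at T. Subgame-perfect outcome: (T, L) with payoffs (8, 5).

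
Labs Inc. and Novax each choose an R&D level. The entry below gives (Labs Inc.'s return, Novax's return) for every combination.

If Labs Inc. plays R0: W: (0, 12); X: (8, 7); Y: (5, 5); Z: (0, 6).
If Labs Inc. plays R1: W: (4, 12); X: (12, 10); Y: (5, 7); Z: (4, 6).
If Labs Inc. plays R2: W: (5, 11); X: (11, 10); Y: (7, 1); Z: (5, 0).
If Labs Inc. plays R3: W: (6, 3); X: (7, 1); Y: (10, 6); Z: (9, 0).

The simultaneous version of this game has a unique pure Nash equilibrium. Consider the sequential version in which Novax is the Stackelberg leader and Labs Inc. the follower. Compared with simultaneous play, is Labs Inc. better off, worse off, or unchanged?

Labs Inc. best-responds to each possible Novax move:
- W: BR = R3, leader payoff 3.
- X: BR = R1, leader payoff 10.
- Y: BR = R3, leader payoff 6.
- Z: BR = R3, leader payoff 0.
Novax's induced payoffs are 3, 10, 6, 0, so Novax commits to X. Subgame-perfect outcome: (R1, X) with payoffs (12, 10).
Now find the simultaneous Nash equilibrium.
Labs Inc.'s best replies: W→R3; X→R1; Y→R3; Z→R3.
Novax's best replies: R0→W; R1→W; R2→W; R3→Y.
Only (R3, Y) has each player best-responding; Nash payoffs (10, 6).
Labs Inc. earns 12 sequentially versus 10 at the Nash outcome: better off.

better off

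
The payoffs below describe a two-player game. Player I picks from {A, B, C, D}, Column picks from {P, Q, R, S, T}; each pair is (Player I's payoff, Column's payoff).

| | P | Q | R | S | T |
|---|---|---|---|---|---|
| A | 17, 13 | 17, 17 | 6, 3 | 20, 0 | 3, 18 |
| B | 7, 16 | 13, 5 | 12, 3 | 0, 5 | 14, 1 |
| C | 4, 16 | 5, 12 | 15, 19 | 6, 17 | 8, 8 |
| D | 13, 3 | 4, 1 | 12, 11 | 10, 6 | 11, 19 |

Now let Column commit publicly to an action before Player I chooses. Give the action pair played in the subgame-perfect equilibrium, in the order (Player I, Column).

(C, R)

Backward induction with Column moving first.
- P: BR = A, leader payoff 13.
- Q: BR = A, leader payoff 17.
- R: BR = C, leader payoff 19.
- S: BR = A, leader payoff 0.
- T: BR = B, leader payoff 1.
Maximizing over 13, 17, 19, 0, 1, Column chooses R. Subgame-perfect outcome: (C, R) with payoffs (15, 19).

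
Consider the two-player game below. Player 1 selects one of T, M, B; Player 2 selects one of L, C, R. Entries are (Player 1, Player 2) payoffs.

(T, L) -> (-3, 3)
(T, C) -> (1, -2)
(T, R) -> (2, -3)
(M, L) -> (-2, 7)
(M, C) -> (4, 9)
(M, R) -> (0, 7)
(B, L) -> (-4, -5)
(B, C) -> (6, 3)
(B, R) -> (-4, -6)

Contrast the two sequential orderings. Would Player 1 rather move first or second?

first

If Player 1 leads: Player 2's best replies are T→L, M→C, B→C; Player 1's induced payoffs -3, 4, 6; outcome (B, C), payoffs (6, 3).
If Player 2 leads: Player 1's best replies are L→M, C→B, R→T; Player 2's induced payoffs 7, 3, -3; outcome (M, L), payoffs (-2, 7).
Player 1 gets 6 moving first and -2 moving second, so Player 1 prefers to move first.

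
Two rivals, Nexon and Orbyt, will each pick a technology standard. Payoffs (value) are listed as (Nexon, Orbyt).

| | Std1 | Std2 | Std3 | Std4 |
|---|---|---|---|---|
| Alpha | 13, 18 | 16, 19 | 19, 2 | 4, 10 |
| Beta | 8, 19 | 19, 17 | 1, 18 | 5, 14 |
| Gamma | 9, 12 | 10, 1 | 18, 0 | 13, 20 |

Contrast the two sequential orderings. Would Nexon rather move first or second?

first

If Nexon leads: Orbyt's best replies are Alpha→Std2, Beta→Std1, Gamma→Std4; Nexon's induced payoffs 16, 8, 13; outcome (Alpha, Std2), payoffs (16, 19).
If Orbyt leads: Nexon's best replies are Std1→Alpha, Std2→Beta, Std3→Alpha, Std4→Gamma; Orbyt's induced payoffs 18, 17, 2, 20; outcome (Gamma, Std4), payoffs (13, 20).
Nexon gets 16 moving first and 13 moving second, so Nexon prefers to move first.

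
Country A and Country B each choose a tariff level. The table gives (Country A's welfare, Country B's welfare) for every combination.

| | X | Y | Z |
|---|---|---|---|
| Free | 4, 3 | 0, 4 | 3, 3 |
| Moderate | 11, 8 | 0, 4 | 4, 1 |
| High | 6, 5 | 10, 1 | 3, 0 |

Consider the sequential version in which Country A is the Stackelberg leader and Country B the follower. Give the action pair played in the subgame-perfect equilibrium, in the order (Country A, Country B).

Solve by backward induction (Country A leads).
- Free: Country B compares 3, 4, 3 and picks Y; Country A would get 0.
- Moderate: Country B compares 8, 4, 1 and picks X; Country A would get 11.
- High: Country B compares 5, 1, 0 and picks X; Country A would get 6.
Country A's induced payoffs are 0, 11, 6, so Country A commits to Moderate. Subgame-perfect outcome: (Moderate, X) with payoffs (11, 8).

(Moderate, X)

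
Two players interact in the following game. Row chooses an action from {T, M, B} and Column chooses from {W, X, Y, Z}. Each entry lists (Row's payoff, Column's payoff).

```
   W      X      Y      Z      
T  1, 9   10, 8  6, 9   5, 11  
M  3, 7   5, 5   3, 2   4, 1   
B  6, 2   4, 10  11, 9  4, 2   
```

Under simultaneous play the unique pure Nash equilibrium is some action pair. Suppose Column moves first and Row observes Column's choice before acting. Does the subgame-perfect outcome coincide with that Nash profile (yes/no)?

Solve by backward induction (Column leads).
- W: Row compares 1, 3, 6 and picks B; Column would get 2.
- X: Row compares 10, 5, 4 and picks T; Column would get 8.
- Y: Row compares 6, 3, 11 and picks B; Column would get 9.
- Z: Row compares 5, 4, 4 and picks T; Column would get 11.
Column's induced payoffs are 2, 8, 9, 11, so Column commits to Z. Subgame-perfect outcome: (T, Z) with payoffs (5, 11).
Under simultaneous play:
Row's best replies: W→B; X→T; Y→B; Z→T.
Column's best replies: T→Z; M→W; B→X.
The unique mutual best reply is (T, Z), giving (5, 11).
Sequential outcome (T, Z) coincides with the Nash profile (T, Z).

yes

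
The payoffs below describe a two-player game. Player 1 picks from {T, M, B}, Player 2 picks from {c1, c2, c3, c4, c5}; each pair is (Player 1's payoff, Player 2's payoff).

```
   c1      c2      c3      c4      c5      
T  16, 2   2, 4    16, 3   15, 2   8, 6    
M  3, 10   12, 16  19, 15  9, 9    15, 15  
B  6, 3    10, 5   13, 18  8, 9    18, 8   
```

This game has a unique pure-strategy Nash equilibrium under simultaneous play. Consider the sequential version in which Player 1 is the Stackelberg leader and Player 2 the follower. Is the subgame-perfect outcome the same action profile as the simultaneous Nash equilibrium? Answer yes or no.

no

Player 2 best-responds to each possible Player 1 move:
- T: BR = c5, leader payoff 8.
- M: BR = c2, leader payoff 12.
- B: BR = c3, leader payoff 13.
Player 1's induced payoffs are 8, 12, 13, so Player 1 commits to B. Subgame-perfect outcome: (B, c3) with payoffs (13, 18).
For the simultaneous game, intersect best replies.
Player 1's best replies: c1→T; c2→M; c3→M; c4→T; c5→B.
Player 2's best replies: T→c5; M→c2; B→c3.
Only (M, c2) has each player best-responding; Nash payoffs (12, 16).
Sequential outcome (B, c3) differs from the Nash profile (M, c2).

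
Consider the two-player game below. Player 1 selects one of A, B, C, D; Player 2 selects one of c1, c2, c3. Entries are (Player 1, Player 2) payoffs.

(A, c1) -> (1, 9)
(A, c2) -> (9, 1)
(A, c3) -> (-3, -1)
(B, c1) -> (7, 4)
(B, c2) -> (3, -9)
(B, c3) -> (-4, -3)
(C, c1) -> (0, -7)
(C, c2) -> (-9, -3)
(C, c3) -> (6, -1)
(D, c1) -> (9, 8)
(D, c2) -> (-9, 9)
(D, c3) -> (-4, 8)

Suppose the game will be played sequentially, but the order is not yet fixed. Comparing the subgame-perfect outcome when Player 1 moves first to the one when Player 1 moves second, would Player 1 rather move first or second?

second

If Player 1 leads: Player 2's best replies are A→c1, B→c1, C→c3, D→c2; Player 1's induced payoffs 1, 7, 6, -9; outcome (B, c1), payoffs (7, 4).
If Player 2 leads: Player 1's best replies are c1→D, c2→A, c3→C; Player 2's induced payoffs 8, 1, -1; outcome (D, c1), payoffs (9, 8).
Player 1 gets 7 moving first and 9 moving second, so Player 1 prefers to move second.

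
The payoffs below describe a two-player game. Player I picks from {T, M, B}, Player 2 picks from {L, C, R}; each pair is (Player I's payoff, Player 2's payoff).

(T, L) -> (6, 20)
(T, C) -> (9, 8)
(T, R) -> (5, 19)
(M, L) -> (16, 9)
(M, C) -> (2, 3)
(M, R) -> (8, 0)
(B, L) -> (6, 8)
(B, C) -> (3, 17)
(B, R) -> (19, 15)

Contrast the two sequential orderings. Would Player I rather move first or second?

If Player I leads: Player 2's best replies are T→L, M→L, B→C; Player I's induced payoffs 6, 16, 3; outcome (M, L), payoffs (16, 9).
If Player 2 leads: Player I's best replies are L→M, C→T, R→B; Player 2's induced payoffs 9, 8, 15; outcome (B, R), payoffs (19, 15).
Player I gets 16 moving first and 19 moving second, so Player I prefers to move second.

second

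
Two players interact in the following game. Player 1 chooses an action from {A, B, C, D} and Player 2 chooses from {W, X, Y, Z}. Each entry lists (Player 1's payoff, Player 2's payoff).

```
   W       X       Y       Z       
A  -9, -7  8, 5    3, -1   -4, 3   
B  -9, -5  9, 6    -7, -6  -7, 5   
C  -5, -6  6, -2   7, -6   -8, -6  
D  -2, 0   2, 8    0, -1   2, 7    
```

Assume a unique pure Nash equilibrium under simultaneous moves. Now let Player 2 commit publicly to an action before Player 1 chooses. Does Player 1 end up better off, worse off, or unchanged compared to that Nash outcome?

Backward induction with Player 2 moving first.
- W → Player 1 plays D (best of -9, -9, -5, -2); Player 2 gets 0.
- X → Player 1 plays B (best of 8, 9, 6, 2); Player 2 gets 6.
- Y → Player 1 plays C (best of 3, -7, 7, 0); Player 2 gets -6.
- Z → Player 1 plays D (best of -4, -7, -8, 2); Player 2 gets 7.
Among 0, 6, -6, 7, the best is 7 at Z. Subgame-perfect outcome: (D, Z) with payoffs (2, 7).
For the simultaneous game, intersect best replies.
Player 1's best replies: W→D; X→B; Y→C; Z→D.
Player 2's best replies: A→X; B→X; C→X; D→X.
Only (B, X) has each player best-responding; Nash payoffs (9, 6).
Player 1 earns 2 sequentially versus 9 at the Nash outcome: worse off.

worse off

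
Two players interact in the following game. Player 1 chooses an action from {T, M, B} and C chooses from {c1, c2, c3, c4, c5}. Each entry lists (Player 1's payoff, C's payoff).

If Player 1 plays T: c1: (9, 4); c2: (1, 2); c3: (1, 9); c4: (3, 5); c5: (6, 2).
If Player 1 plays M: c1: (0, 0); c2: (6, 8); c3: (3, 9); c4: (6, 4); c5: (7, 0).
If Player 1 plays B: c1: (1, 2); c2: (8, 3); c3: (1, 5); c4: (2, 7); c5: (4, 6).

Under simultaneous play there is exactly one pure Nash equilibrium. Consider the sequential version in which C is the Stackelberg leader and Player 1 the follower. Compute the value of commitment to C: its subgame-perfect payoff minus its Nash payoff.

0

Backward induction with C moving first.
- c1: Player 1 compares 9, 0, 1 and picks T; C would get 4.
- c2: Player 1 compares 1, 6, 8 and picks B; C would get 3.
- c3: Player 1 compares 1, 3, 1 and picks M; C would get 9.
- c4: Player 1 compares 3, 6, 2 and picks M; C would get 4.
- c5: Player 1 compares 6, 7, 4 and picks M; C would get 0.
Maximizing over 4, 3, 9, 4, 0, C chooses c3. Subgame-perfect outcome: (M, c3) with payoffs (3, 9).
Under simultaneous play:
Player 1's best replies: c1→T; c2→B; c3→M; c4→M; c5→M.
C's best replies: T→c3; M→c3; B→c4.
Only (M, c3) has each player best-responding; Nash payoffs (3, 9).
C's commitment gain: 9 − 9 = 0.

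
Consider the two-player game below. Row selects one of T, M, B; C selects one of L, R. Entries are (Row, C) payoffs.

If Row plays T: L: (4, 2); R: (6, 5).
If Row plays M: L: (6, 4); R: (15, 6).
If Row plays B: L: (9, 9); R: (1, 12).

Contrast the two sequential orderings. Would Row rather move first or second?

first

If Row leads: C's best replies are T→R, M→R, B→R; Row's induced payoffs 6, 15, 1; outcome (M, R), payoffs (15, 6).
If C leads: Row's best replies are L→B, R→M; C's induced payoffs 9, 6; outcome (B, L), payoffs (9, 9).
Row gets 15 moving first and 9 moving second, so Row prefers to move first.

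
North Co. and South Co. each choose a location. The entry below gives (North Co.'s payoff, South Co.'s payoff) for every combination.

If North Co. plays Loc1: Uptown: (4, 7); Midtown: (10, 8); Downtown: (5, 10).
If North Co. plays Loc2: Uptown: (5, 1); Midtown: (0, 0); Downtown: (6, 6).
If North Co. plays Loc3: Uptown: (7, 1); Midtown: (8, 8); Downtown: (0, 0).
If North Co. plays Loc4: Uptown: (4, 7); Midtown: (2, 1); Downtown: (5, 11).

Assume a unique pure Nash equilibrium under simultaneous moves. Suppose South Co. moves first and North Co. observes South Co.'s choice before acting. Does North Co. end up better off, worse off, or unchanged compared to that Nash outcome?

Work backward from North Co.'s decision.
- Uptown: BR = Loc3, leader payoff 1.
- Midtown: BR = Loc1, leader payoff 8.
- Downtown: BR = Loc2, leader payoff 6.
South Co.'s induced payoffs are 1, 8, 6, so South Co. commits to Midtown. Subgame-perfect outcome: (Loc1, Midtown) with payoffs (10, 8).
For the simultaneous game, intersect best replies.
North Co.'s best replies: Uptown→Loc3; Midtown→Loc1; Downtown→Loc2.
South Co.'s best replies: Loc1→Downtown; Loc2→Downtown; Loc3→Midtown; Loc4→Downtown.
Only (Loc2, Downtown) has each player best-responding; Nash payoffs (6, 6).
North Co. earns 10 sequentially versus 6 at the Nash outcome: better off.

better off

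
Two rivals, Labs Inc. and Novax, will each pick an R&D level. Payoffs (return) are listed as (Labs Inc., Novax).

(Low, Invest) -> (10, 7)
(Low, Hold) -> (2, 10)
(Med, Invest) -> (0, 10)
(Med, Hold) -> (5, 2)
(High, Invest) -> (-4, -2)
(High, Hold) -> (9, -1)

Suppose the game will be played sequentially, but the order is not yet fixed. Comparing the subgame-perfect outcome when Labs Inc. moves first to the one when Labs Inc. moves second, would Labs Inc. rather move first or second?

If Labs Inc. leads: Novax's best replies are Low→Hold, Med→Invest, High→Hold; Labs Inc.'s induced payoffs 2, 0, 9; outcome (High, Hold), payoffs (9, -1).
If Novax leads: Labs Inc.'s best replies are Invest→Low, Hold→High; Novax's induced payoffs 7, -1; outcome (Low, Invest), payoffs (10, 7).
Labs Inc. gets 9 moving first and 10 moving second, so Labs Inc. prefers to move second.

second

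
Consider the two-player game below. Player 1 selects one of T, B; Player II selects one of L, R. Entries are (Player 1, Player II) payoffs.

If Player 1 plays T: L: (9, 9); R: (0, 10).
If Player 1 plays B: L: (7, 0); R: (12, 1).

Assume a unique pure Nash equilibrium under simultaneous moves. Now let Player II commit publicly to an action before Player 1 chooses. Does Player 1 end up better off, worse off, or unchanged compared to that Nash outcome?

worse off

Solve by backward induction (Player II leads).
- L → Player 1 plays T (best of 9, 7); Player II gets 9.
- R → Player 1 plays B (best of 0, 12); Player II gets 1.
Among 9, 1, the best is 9 at L. Subgame-perfect outcome: (T, L) with payoffs (9, 9).
Under simultaneous play:
Player 1's best replies: L→T; R→B.
Player II's best replies: T→R; B→R.
Only (B, R) has each player best-responding; Nash payoffs (12, 1).
Player 1 earns 9 sequentially versus 12 at the Nash outcome: worse off.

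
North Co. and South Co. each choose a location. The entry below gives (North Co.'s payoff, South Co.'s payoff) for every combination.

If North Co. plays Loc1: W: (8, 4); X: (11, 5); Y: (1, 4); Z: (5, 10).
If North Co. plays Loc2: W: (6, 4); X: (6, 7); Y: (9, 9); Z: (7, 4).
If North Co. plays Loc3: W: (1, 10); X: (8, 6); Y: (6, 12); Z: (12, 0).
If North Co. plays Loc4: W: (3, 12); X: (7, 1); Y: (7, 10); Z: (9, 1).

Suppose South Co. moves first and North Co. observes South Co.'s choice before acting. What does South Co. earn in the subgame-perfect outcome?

9

Solve by backward induction (South Co. leads).
- W: North Co. compares 8, 6, 1, 3 and picks Loc1; South Co. would get 4.
- X: North Co. compares 11, 6, 8, 7 and picks Loc1; South Co. would get 5.
- Y: North Co. compares 1, 9, 6, 7 and picks Loc2; South Co. would get 9.
- Z: North Co. compares 5, 7, 12, 9 and picks Loc3; South Co. would get 0.
Maximizing over 4, 5, 9, 0, South Co. chooses Y. Subgame-perfect outcome: (Loc2, Y) with payoffs (9, 9).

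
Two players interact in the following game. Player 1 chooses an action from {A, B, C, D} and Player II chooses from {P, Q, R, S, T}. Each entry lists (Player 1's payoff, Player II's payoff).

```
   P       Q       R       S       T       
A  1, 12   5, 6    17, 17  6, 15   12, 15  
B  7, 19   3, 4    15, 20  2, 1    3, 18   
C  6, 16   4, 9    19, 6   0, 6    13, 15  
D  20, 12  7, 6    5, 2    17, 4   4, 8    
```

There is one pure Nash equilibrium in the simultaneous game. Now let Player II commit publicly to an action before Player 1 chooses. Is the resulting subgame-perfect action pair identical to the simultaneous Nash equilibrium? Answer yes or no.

no

Player 1 best-responds to each possible Player II move:
- P: Player 1 compares 1, 7, 6, 20 and picks D; Player II would get 12.
- Q: Player 1 compares 5, 3, 4, 7 and picks D; Player II would get 6.
- R: Player 1 compares 17, 15, 19, 5 and picks C; Player II would get 6.
- S: Player 1 compares 6, 2, 0, 17 and picks D; Player II would get 4.
- T: Player 1 compares 12, 3, 13, 4 and picks C; Player II would get 15.
Maximizing over 12, 6, 6, 4, 15, Player II chooses T. Subgame-perfect outcome: (C, T) with payoffs (13, 15).
Now find the simultaneous Nash equilibrium.
Player 1's best replies: P→D; Q→D; R→C; S→D; T→C.
Player II's best replies: A→R; B→R; C→P; D→P.
The unique mutual best reply is (D, P), giving (20, 12).
Sequential outcome (C, T) differs from the Nash profile (D, P).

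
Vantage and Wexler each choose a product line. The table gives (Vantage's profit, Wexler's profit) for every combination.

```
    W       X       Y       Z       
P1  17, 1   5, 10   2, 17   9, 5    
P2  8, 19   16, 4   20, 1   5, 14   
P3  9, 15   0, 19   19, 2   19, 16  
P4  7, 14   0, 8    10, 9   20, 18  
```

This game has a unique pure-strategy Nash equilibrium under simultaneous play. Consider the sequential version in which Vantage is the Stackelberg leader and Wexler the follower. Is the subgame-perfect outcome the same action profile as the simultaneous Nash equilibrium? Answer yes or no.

Backward induction with Vantage moving first.
- P1: Wexler compares 1, 10, 17, 5 and picks Y; Vantage would get 2.
- P2: Wexler compares 19, 4, 1, 14 and picks W; Vantage would get 8.
- P3: Wexler compares 15, 19, 2, 16 and picks X; Vantage would get 0.
- P4: Wexler compares 14, 8, 9, 18 and picks Z; Vantage would get 20.
Maximizing over 2, 8, 0, 20, Vantage chooses P4. Subgame-perfect outcome: (P4, Z) with payoffs (20, 18).
Now find the simultaneous Nash equilibrium.
Vantage's best replies: W→P1; X→P2; Y→P2; Z→P4.
Wexler's best replies: P1→Y; P2→W; P3→X; P4→Z.
The unique mutual best reply is (P4, Z), giving (20, 18).
Sequential outcome (P4, Z) coincides with the Nash profile (P4, Z).

yes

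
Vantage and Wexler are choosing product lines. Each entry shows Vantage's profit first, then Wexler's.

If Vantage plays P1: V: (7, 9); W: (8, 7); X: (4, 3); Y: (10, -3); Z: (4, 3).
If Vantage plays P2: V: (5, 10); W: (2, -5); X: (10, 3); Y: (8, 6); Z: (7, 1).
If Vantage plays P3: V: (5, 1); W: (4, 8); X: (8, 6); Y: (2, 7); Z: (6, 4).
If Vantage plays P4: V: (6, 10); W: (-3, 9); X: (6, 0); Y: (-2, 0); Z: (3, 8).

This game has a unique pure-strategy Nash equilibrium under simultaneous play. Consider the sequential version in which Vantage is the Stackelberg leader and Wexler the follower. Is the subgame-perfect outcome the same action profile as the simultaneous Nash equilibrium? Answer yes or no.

Solve by backward induction (Vantage leads).
- P1: Wexler compares 9, 7, 3, -3, 3 and picks V; Vantage would get 7.
- P2: Wexler compares 10, -5, 3, 6, 1 and picks V; Vantage would get 5.
- P3: Wexler compares 1, 8, 6, 7, 4 and picks W; Vantage would get 4.
- P4: Wexler compares 10, 9, 0, 0, 8 and picks V; Vantage would get 6.
Maximizing over 7, 5, 4, 6, Vantage chooses P1. Subgame-perfect outcome: (P1, V) with payoffs (7, 9).
Now find the simultaneous Nash equilibrium.
Vantage's best replies: V→P1; W→P1; X→P2; Y→P1; Z→P2.
Wexler's best replies: P1→V; P2→V; P3→W; P4→V.
Only (P1, V) has each player best-responding; Nash payoffs (7, 9).
Sequential outcome (P1, V) coincides with the Nash profile (P1, V).

yes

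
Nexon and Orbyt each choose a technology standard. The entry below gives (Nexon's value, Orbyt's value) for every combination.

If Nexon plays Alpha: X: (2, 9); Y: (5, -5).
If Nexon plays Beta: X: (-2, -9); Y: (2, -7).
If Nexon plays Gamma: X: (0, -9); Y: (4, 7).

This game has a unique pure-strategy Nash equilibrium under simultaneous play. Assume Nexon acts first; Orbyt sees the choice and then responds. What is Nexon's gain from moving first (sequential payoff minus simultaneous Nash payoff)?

2

Backward induction with Nexon moving first.
- Alpha: Orbyt compares 9, -5 and picks X; Nexon would get 2.
- Beta: Orbyt compares -9, -7 and picks Y; Nexon would get 2.
- Gamma: Orbyt compares -9, 7 and picks Y; Nexon would get 4.
Maximizing over 2, 2, 4, Nexon chooses Gamma. Subgame-perfect outcome: (Gamma, Y) with payoffs (4, 7).
Now find the simultaneous Nash equilibrium.
Nexon's best replies: X→Alpha; Y→Alpha.
Orbyt's best replies: Alpha→X; Beta→Y; Gamma→Y.
The unique mutual best reply is (Alpha, X), giving (2, 9).
Nexon's commitment gain: 4 − 2 = 2.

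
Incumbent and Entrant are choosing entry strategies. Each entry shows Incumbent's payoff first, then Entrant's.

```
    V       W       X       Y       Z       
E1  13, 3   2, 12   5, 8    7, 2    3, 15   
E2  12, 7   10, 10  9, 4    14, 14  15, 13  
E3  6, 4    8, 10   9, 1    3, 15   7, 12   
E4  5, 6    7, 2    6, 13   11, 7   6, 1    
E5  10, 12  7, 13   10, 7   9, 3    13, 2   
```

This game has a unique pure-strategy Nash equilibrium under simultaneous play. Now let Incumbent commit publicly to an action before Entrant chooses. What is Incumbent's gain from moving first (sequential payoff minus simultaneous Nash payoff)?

0

Entrant best-responds to each possible Incumbent move:
- E1: BR = Z, leader payoff 3.
- E2: BR = Y, leader payoff 14.
- E3: BR = Y, leader payoff 3.
- E4: BR = X, leader payoff 6.
- E5: BR = W, leader payoff 7.
Maximizing over 3, 14, 3, 6, 7, Incumbent chooses E2. Subgame-perfect outcome: (E2, Y) with payoffs (14, 14).
Under simultaneous play:
Incumbent's best replies: V→E1; W→E2; X→E5; Y→E2; Z→E2.
Entrant's best replies: E1→Z; E2→Y; E3→Y; E4→X; E5→W.
Only (E2, Y) has each player best-responding; Nash payoffs (14, 14).
Incumbent's commitment gain: 14 − 14 = 0.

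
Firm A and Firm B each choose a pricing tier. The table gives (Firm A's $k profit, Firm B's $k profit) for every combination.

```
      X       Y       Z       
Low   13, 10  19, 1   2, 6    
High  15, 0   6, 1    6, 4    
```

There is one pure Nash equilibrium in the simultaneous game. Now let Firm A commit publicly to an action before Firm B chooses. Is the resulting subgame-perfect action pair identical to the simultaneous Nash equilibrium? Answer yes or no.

no

Backward induction with Firm A moving first.
- Low: BR = X, leader payoff 13.
- High: BR = Z, leader payoff 6.
Among 13, 6, the best is 13 at Low. Subgame-perfect outcome: (Low, X) with payoffs (13, 10).
Under simultaneous play:
Firm A's best replies: X→High; Y→Low; Z→High.
Firm B's best replies: Low→X; High→Z.
Only (High, Z) has each player best-responding; Nash payoffs (6, 4).
Sequential outcome (Low, X) differs from the Nash profile (High, Z).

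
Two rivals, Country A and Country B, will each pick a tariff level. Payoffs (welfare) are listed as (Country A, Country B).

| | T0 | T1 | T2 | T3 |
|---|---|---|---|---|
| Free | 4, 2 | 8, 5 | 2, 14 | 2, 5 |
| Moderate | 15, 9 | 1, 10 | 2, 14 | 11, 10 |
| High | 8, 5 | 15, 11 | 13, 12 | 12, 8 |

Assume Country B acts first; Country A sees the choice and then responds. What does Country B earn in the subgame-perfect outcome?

12

Backward induction with Country B moving first.
- T0: BR = Moderate, leader payoff 9.
- T1: BR = High, leader payoff 11.
- T2: BR = High, leader payoff 12.
- T3: BR = High, leader payoff 8.
Maximizing over 9, 11, 12, 8, Country B chooses T2. Subgame-perfect outcome: (High, T2) with payoffs (13, 12).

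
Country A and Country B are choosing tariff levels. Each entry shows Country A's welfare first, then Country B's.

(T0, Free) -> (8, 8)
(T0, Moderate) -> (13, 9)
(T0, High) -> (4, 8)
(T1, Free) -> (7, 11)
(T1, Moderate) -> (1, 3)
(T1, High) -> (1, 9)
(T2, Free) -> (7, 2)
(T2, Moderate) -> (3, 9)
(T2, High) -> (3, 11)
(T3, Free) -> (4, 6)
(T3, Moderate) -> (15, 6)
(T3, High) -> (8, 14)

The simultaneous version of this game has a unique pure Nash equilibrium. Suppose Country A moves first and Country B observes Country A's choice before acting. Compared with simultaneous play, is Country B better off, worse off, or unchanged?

Country B best-responds to each possible Country A move:
- T0: BR = Moderate, leader payoff 13.
- T1: BR = Free, leader payoff 7.
- T2: BR = High, leader payoff 3.
- T3: BR = High, leader payoff 8.
Maximizing over 13, 7, 3, 8, Country A chooses T0. Subgame-perfect outcome: (T0, Moderate) with payoffs (13, 9).
Under simultaneous play:
Country A's best replies: Free→T0; Moderate→T3; High→T3.
Country B's best replies: T0→Moderate; T1→Free; T2→High; T3→High.
The unique mutual best reply is (T3, High), giving (8, 14).
Country B earns 9 sequentially versus 14 at the Nash outcome: worse off.

worse off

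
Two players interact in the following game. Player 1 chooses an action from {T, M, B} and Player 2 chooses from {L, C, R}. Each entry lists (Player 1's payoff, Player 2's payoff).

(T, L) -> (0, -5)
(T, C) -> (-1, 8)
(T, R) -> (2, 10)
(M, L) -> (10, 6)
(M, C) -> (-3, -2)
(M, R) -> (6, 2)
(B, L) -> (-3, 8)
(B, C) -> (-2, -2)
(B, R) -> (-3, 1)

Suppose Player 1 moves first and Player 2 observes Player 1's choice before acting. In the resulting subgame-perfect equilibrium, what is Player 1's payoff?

Backward induction with Player 1 moving first.
- T → Player 2 plays R (best of -5, 8, 10); Player 1 gets 2.
- M → Player 2 plays L (best of 6, -2, 2); Player 1 gets 10.
- B → Player 2 plays L (best of 8, -2, 1); Player 1 gets -3.
Player 1's induced payoffs are 2, 10, -3, so Player 1 commits to M. Subgame-perfect outcome: (M, L) with payoffs (10, 6).

10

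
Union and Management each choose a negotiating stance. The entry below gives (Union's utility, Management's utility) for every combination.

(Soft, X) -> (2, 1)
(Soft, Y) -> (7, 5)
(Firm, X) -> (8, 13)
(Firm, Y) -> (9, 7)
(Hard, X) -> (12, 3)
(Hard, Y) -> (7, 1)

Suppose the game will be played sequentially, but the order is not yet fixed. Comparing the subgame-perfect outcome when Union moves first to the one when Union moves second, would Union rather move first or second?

first

If Union leads: Management's best replies are Soft→Y, Firm→X, Hard→X; Union's induced payoffs 7, 8, 12; outcome (Hard, X), payoffs (12, 3).
If Management leads: Union's best replies are X→Hard, Y→Firm; Management's induced payoffs 3, 7; outcome (Firm, Y), payoffs (9, 7).
Union gets 12 moving first and 9 moving second, so Union prefers to move first.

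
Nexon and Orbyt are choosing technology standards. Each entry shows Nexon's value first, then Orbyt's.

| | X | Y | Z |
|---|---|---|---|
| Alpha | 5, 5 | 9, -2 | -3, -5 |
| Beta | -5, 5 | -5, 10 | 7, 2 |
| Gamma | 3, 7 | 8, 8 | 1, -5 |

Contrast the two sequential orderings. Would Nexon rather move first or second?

If Nexon leads: Orbyt's best replies are Alpha→X, Beta→Y, Gamma→Y; Nexon's induced payoffs 5, -5, 8; outcome (Gamma, Y), payoffs (8, 8).
If Orbyt leads: Nexon's best replies are X→Alpha, Y→Alpha, Z→Beta; Orbyt's induced payoffs 5, -2, 2; outcome (Alpha, X), payoffs (5, 5).
Nexon gets 8 moving first and 5 moving second, so Nexon prefers to move first.

first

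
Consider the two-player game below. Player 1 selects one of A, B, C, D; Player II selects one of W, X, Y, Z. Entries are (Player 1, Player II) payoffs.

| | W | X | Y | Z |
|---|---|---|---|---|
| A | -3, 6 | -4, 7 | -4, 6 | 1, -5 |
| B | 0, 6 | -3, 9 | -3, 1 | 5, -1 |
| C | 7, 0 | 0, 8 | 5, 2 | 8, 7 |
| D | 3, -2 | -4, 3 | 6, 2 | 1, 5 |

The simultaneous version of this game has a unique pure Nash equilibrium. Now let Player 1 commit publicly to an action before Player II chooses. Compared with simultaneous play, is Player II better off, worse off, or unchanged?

worse off

Work backward from Player II's decision.
- A: BR = X, leader payoff -4.
- B: BR = X, leader payoff -3.
- C: BR = X, leader payoff 0.
- D: BR = Z, leader payoff 1.
Player 1's induced payoffs are -4, -3, 0, 1, so Player 1 commits to D. Subgame-perfect outcome: (D, Z) with payoffs (1, 5).
Now find the simultaneous Nash equilibrium.
Player 1's best replies: W→C; X→C; Y→D; Z→C.
Player II's best replies: A→X; B→X; C→X; D→Z.
The unique mutual best reply is (C, X), giving (0, 8).
Player II earns 5 sequentially versus 8 at the Nash outcome: worse off.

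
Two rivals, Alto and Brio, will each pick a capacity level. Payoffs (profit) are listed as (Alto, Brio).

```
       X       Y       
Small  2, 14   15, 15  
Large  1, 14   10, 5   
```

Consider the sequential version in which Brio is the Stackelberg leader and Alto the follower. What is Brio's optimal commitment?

Y

Alto best-responds to each possible Brio move:
- X: Alto compares 2, 1 and picks Small; Brio would get 14.
- Y: Alto compares 15, 10 and picks Small; Brio would get 15.
Among 14, 15, the best is 15 at Y. Subgame-perfect outcome: (Small, Y) with payoffs (15, 15).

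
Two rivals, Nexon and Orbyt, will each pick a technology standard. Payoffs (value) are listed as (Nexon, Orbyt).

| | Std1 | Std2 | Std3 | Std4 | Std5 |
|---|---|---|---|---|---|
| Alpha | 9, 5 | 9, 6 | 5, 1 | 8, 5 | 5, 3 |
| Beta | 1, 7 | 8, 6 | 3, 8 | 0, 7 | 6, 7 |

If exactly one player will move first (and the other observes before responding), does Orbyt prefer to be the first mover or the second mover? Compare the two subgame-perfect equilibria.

first

If Nexon leads: Orbyt's best replies are Alpha→Std2, Beta→Std3; Nexon's induced payoffs 9, 3; outcome (Alpha, Std2), payoffs (9, 6).
If Orbyt leads: Nexon's best replies are Std1→Alpha, Std2→Alpha, Std3→Alpha, Std4→Alpha, Std5→Beta; Orbyt's induced payoffs 5, 6, 1, 5, 7; outcome (Beta, Std5), payoffs (6, 7).
Orbyt gets 7 moving first and 6 moving second, so Orbyt prefers to move first.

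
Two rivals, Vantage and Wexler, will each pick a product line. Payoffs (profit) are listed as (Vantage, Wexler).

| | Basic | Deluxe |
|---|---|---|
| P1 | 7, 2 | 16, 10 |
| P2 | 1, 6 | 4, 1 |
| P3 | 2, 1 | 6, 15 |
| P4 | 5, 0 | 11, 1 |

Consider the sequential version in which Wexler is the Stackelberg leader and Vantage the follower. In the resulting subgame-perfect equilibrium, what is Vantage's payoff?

Solve by backward induction (Wexler leads).
- Basic: BR = P1, leader payoff 2.
- Deluxe: BR = P1, leader payoff 10.
Wexler's induced payoffs are 2, 10, so Wexler commits to Deluxe. Subgame-perfect outcome: (P1, Deluxe) with payoffs (16, 10).

16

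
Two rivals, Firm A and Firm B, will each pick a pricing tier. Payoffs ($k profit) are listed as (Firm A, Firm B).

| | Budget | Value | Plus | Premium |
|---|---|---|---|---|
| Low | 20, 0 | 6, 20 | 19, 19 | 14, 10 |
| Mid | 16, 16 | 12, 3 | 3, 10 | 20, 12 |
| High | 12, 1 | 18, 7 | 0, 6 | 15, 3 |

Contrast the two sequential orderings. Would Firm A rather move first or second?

If Firm A leads: Firm B's best replies are Low→Value, Mid→Budget, High→Value; Firm A's induced payoffs 6, 16, 18; outcome (High, Value), payoffs (18, 7).
If Firm B leads: Firm A's best replies are Budget→Low, Value→High, Plus→Low, Premium→Mid; Firm B's induced payoffs 0, 7, 19, 12; outcome (Low, Plus), payoffs (19, 19).
Firm A gets 18 moving first and 19 moving second, so Firm A prefers to move second.

second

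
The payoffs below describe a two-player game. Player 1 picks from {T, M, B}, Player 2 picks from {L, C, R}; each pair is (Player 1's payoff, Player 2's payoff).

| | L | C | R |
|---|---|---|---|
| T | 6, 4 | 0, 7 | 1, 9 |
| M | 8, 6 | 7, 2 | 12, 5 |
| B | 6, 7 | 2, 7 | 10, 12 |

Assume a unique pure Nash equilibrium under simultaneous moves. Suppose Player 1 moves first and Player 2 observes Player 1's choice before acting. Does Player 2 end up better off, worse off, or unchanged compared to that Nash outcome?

better off

Solve by backward induction (Player 1 leads).
- T → Player 2 plays R (best of 4, 7, 9); Player 1 gets 1.
- M → Player 2 plays L (best of 6, 2, 5); Player 1 gets 8.
- B → Player 2 plays R (best of 7, 7, 12); Player 1 gets 10.
Player 1's induced payoffs are 1, 8, 10, so Player 1 commits to B. Subgame-perfect outcome: (B, R) with payoffs (10, 12).
Under simultaneous play:
Player 1's best replies: L→M; C→M; R→M.
Player 2's best replies: T→R; M→L; B→R.
The unique mutual best reply is (M, L), giving (8, 6).
Player 2 earns 12 sequentially versus 6 at the Nash outcome: better off.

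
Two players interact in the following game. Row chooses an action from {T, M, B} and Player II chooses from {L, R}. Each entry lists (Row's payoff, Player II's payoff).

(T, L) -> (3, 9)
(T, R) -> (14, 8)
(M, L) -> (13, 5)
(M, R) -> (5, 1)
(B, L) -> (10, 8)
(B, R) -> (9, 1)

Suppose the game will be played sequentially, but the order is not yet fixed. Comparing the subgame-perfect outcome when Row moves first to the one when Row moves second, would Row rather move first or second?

If Row leads: Player II's best replies are T→L, M→L, B→L; Row's induced payoffs 3, 13, 10; outcome (M, L), payoffs (13, 5).
If Player II leads: Row's best replies are L→M, R→T; Player II's induced payoffs 5, 8; outcome (T, R), payoffs (14, 8).
Row gets 13 moving first and 14 moving second, so Row prefers to move second.

second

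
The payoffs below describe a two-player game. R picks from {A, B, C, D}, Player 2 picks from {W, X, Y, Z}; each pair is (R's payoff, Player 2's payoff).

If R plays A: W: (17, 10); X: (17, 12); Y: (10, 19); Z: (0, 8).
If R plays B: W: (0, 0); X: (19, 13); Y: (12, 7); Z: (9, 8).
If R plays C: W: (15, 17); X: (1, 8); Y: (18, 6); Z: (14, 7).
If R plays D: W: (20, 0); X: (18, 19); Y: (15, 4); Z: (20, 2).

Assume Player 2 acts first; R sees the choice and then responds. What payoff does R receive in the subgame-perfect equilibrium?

19

Solve by backward induction (Player 2 leads).
- W: R compares 17, 0, 15, 20 and picks D; Player 2 would get 0.
- X: R compares 17, 19, 1, 18 and picks B; Player 2 would get 13.
- Y: R compares 10, 12, 18, 15 and picks C; Player 2 would get 6.
- Z: R compares 0, 9, 14, 20 and picks D; Player 2 would get 2.
Among 0, 13, 6, 2, the best is 13 at X. Subgame-perfect outcome: (B, X) with payoffs (19, 13).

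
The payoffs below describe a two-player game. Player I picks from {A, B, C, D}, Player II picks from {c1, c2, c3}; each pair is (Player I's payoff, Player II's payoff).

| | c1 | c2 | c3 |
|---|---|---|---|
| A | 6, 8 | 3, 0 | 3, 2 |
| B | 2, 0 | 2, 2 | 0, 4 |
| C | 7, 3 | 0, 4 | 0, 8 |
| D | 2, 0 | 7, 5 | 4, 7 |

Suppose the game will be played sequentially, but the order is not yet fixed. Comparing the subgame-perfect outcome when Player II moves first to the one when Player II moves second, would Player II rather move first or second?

second

If Player I leads: Player II's best replies are A→c1, B→c3, C→c3, D→c3; Player I's induced payoffs 6, 0, 0, 4; outcome (A, c1), payoffs (6, 8).
If Player II leads: Player I's best replies are c1→C, c2→D, c3→D; Player II's induced payoffs 3, 5, 7; outcome (D, c3), payoffs (4, 7).
Player II gets 7 moving first and 8 moving second, so Player II prefers to move second.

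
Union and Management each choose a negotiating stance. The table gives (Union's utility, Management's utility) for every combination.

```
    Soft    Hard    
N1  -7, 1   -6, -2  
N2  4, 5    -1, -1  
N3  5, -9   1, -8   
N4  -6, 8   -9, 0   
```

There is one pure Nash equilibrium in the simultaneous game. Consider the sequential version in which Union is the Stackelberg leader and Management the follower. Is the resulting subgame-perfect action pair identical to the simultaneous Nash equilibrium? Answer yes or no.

Solve by backward induction (Union leads).
- N1: Management compares 1, -2 and picks Soft; Union would get -7.
- N2: Management compares 5, -1 and picks Soft; Union would get 4.
- N3: Management compares -9, -8 and picks Hard; Union would get 1.
- N4: Management compares 8, 0 and picks Soft; Union would get -6.
Among -7, 4, 1, -6, the best is 4 at N2. Subgame-perfect outcome: (N2, Soft) with payoffs (4, 5).
Under simultaneous play:
Union's best replies: Soft→N3; Hard→N3.
Management's best replies: N1→Soft; N2→Soft; N3→Hard; N4→Soft.
Only (N3, Hard) has each player best-responding; Nash payoffs (1, -8).
Sequential outcome (N2, Soft) differs from the Nash profile (N3, Hard).

no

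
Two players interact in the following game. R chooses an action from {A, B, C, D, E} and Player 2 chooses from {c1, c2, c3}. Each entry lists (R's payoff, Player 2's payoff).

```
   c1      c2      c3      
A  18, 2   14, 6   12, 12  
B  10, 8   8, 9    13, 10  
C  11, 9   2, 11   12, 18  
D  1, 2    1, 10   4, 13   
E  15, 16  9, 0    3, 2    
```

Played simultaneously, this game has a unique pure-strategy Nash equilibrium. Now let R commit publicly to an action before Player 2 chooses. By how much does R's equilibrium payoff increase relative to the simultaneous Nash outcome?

2

Player 2 best-responds to each possible R move:
- A: BR = c3, leader payoff 12.
- B: BR = c3, leader payoff 13.
- C: BR = c3, leader payoff 12.
- D: BR = c3, leader payoff 4.
- E: BR = c1, leader payoff 15.
R's induced payoffs are 12, 13, 12, 4, 15, so R commits to E. Subgame-perfect outcome: (E, c1) with payoffs (15, 16).
Under simultaneous play:
R's best replies: c1→A; c2→A; c3→B.
Player 2's best replies: A→c3; B→c3; C→c3; D→c3; E→c1.
The unique mutual best reply is (B, c3), giving (13, 10).
R's commitment gain: 15 − 13 = 2.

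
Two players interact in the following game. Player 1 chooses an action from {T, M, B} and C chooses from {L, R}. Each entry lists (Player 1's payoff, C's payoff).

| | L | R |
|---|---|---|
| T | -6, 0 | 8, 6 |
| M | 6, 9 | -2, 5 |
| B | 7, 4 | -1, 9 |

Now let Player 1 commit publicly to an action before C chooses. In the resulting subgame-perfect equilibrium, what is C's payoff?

6

Backward induction with Player 1 moving first.
- T: C compares 0, 6 and picks R; Player 1 would get 8.
- M: C compares 9, 5 and picks L; Player 1 would get 6.
- B: C compares 4, 9 and picks R; Player 1 would get -1.
Maximizing over 8, 6, -1, Player 1 chooses T. Subgame-perfect outcome: (T, R) with payoffs (8, 6).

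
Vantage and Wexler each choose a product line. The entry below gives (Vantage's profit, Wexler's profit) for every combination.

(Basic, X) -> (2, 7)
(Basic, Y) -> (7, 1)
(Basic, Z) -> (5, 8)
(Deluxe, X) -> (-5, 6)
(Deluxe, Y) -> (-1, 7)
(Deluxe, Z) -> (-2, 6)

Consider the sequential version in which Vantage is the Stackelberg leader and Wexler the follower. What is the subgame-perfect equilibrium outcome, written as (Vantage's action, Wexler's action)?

(Basic, Z)

Wexler best-responds to each possible Vantage move:
- Basic: Wexler compares 7, 1, 8 and picks Z; Vantage would get 5.
- Deluxe: Wexler compares 6, 7, 6 and picks Y; Vantage would get -1.
Maximizing over 5, -1, Vantage chooses Basic. Subgame-perfect outcome: (Basic, Z) with payoffs (5, 8).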